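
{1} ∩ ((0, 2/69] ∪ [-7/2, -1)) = ∅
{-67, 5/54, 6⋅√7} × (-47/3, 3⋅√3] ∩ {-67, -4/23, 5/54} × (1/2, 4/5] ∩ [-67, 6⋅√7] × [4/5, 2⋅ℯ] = {-67, 5/54} × {4/5}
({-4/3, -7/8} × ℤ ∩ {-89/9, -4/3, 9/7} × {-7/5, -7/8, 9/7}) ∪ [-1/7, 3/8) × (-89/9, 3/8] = [-1/7, 3/8) × (-89/9, 3/8]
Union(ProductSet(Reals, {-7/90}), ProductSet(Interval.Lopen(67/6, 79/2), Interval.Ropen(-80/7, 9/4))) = Union(ProductSet(Interval.Lopen(67/6, 79/2), Interval.Ropen(-80/7, 9/4)), ProductSet(Reals, {-7/90}))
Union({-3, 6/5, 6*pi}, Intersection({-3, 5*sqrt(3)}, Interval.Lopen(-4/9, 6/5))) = {-3, 6/5, 6*pi}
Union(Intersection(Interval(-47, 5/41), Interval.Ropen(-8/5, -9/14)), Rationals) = Union(Interval(-8/5, -9/14), Rationals)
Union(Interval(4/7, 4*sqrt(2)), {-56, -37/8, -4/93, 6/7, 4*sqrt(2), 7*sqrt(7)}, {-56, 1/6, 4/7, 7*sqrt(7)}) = Union({-56, -37/8, -4/93, 1/6, 7*sqrt(7)}, Interval(4/7, 4*sqrt(2)))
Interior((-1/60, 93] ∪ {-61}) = (-1/60, 93)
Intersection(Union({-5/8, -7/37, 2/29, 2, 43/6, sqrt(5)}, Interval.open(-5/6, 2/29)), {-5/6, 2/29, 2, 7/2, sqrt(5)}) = {2/29, 2, sqrt(5)}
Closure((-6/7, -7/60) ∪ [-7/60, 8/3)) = [-6/7, 8/3]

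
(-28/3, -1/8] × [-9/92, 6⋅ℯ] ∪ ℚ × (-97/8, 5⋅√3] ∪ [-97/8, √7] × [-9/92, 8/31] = (ℚ × (-97/8, 5⋅√3]) ∪ ([-97/8, √7] × [-9/92, 8/31]) ∪ ((-28/3, -1/8] × [-9/92, 6⋅ℯ])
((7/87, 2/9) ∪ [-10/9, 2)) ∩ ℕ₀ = {0, 1}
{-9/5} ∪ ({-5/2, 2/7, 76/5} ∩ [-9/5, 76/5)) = {-9/5, 2/7}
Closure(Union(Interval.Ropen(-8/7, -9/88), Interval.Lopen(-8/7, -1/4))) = Interval(-8/7, -9/88)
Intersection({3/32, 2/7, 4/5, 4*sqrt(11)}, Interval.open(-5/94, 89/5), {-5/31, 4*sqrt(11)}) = {4*sqrt(11)}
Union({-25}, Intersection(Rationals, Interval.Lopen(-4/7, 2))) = Union({-25}, Intersection(Interval.Lopen(-4/7, 2), Rationals))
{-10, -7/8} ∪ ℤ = ℤ ∪ {-7/8}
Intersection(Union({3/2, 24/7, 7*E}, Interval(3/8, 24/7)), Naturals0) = Range(1, 4, 1)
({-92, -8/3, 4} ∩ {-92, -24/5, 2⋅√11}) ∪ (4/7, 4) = {-92} ∪ (4/7, 4)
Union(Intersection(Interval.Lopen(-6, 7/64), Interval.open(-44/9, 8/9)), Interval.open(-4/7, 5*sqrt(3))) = Interval.open(-44/9, 5*sqrt(3))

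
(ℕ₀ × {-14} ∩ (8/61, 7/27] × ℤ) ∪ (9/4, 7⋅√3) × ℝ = (9/4, 7⋅√3) × ℝ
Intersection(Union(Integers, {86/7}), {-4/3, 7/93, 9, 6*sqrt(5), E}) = {9}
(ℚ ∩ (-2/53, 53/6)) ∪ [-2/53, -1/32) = [-2/53, -1/32] ∪ (ℚ ∩ (-2/53, 53/6))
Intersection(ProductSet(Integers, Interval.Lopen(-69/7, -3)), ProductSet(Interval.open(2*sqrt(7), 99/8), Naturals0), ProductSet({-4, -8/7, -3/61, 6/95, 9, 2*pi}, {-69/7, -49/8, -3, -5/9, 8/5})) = EmptySet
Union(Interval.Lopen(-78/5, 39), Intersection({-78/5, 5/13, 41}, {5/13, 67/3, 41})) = Union({41}, Interval.Lopen(-78/5, 39))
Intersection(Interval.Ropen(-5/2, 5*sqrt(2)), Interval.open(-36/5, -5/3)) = Interval.Ropen(-5/2, -5/3)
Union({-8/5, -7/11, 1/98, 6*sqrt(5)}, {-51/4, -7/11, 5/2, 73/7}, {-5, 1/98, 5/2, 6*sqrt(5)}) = {-51/4, -5, -8/5, -7/11, 1/98, 5/2, 73/7, 6*sqrt(5)}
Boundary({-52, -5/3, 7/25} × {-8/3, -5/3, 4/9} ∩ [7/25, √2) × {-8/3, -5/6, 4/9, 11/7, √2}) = {7/25} × {-8/3, 4/9}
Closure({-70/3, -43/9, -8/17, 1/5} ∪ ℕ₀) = {-70/3, -43/9, -8/17, 1/5} ∪ ℕ₀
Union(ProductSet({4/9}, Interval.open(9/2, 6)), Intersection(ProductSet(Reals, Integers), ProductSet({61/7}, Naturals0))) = Union(ProductSet({4/9}, Interval.open(9/2, 6)), ProductSet({61/7}, Naturals0))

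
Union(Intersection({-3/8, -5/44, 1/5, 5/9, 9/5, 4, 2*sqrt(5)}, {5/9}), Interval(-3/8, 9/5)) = Interval(-3/8, 9/5)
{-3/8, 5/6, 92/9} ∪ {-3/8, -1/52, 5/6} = {-3/8, -1/52, 5/6, 92/9}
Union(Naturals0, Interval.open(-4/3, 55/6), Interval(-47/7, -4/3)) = Union(Interval.Ropen(-47/7, 55/6), Naturals0)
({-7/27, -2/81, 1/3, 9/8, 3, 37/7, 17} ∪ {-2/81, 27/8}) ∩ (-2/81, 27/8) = {1/3, 9/8, 3}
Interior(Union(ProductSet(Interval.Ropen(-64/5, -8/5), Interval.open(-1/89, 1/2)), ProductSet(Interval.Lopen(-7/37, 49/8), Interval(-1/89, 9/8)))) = Union(ProductSet(Interval.open(-64/5, -8/5), Interval.open(-1/89, 1/2)), ProductSet(Interval.open(-7/37, 49/8), Interval.open(-1/89, 9/8)))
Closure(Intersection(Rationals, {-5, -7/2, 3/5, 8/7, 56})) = {-5, -7/2, 3/5, 8/7, 56}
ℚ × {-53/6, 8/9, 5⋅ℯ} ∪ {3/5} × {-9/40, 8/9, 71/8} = ({3/5} × {-9/40, 8/9, 71/8}) ∪ (ℚ × {-53/6, 8/9, 5⋅ℯ})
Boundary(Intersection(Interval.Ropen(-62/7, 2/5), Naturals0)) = Range(0, 1, 1)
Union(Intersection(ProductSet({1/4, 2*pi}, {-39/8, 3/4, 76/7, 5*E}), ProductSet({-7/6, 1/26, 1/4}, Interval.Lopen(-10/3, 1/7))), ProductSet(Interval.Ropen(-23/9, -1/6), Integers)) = ProductSet(Interval.Ropen(-23/9, -1/6), Integers)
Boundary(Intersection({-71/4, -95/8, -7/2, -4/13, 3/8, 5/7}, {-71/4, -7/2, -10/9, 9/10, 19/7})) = {-71/4, -7/2}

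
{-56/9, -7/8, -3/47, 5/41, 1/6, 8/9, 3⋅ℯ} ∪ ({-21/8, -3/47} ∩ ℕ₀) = {-56/9, -7/8, -3/47, 5/41, 1/6, 8/9, 3⋅ℯ}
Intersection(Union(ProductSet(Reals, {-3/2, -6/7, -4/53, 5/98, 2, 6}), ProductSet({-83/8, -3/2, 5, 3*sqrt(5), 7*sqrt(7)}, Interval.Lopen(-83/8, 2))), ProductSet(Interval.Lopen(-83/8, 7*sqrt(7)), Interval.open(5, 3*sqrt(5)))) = ProductSet(Interval.Lopen(-83/8, 7*sqrt(7)), {6})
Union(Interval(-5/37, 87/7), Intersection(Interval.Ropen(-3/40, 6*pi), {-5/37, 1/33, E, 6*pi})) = Interval(-5/37, 87/7)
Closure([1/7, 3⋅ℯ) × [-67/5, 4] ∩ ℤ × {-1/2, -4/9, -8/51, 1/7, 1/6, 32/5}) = {1, 2, …, 8} × {-1/2, -4/9, -8/51, 1/7, 1/6}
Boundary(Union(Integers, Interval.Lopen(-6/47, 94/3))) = Union(Complement(Integers, Interval.open(-6/47, 94/3)), {-6/47, 94/3})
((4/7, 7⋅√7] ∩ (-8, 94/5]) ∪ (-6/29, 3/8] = (-6/29, 3/8] ∪ (4/7, 7⋅√7]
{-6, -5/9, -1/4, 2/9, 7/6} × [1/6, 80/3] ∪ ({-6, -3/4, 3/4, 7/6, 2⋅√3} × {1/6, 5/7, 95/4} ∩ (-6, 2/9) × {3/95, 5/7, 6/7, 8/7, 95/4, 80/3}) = ({-3/4} × {5/7, 95/4}) ∪ ({-6, -5/9, -1/4, 2/9, 7/6} × [1/6, 80/3])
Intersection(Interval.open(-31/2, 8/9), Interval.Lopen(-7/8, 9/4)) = Interval.open(-7/8, 8/9)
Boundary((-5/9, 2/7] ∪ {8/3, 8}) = {-5/9, 2/7, 8/3, 8}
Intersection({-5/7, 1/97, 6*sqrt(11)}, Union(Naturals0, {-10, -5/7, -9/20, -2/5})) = {-5/7}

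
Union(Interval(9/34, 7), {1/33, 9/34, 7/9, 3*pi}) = Union({1/33, 3*pi}, Interval(9/34, 7))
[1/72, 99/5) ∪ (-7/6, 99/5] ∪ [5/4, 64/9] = (-7/6, 99/5]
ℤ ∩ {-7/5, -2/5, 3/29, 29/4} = ∅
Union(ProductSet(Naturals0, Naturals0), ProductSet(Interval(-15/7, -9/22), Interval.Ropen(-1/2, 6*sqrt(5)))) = Union(ProductSet(Interval(-15/7, -9/22), Interval.Ropen(-1/2, 6*sqrt(5))), ProductSet(Naturals0, Naturals0))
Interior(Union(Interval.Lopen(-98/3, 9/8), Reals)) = Interval(-oo, oo)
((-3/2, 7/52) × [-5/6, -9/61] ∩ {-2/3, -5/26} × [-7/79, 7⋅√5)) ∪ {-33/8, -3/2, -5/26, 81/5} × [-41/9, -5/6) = {-33/8, -3/2, -5/26, 81/5} × [-41/9, -5/6)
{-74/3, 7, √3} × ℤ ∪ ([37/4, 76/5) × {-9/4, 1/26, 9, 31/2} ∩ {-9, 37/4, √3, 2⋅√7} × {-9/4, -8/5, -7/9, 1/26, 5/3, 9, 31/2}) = ({37/4} × {-9/4, 1/26, 9, 31/2}) ∪ ({-74/3, 7, √3} × ℤ)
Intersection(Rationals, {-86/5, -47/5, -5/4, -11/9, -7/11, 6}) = {-86/5, -47/5, -5/4, -11/9, -7/11, 6}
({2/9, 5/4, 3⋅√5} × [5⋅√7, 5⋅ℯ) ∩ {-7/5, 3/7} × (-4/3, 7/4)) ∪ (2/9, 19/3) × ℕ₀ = (2/9, 19/3) × ℕ₀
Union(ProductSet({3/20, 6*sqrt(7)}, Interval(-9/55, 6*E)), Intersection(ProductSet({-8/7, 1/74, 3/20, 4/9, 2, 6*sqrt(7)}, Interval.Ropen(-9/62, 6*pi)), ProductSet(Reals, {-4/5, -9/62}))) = Union(ProductSet({3/20, 6*sqrt(7)}, Interval(-9/55, 6*E)), ProductSet({-8/7, 1/74, 3/20, 4/9, 2, 6*sqrt(7)}, {-9/62}))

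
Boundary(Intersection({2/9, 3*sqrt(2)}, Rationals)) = {2/9}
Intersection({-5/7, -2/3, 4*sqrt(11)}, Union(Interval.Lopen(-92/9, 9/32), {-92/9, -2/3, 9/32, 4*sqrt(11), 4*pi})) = {-5/7, -2/3, 4*sqrt(11)}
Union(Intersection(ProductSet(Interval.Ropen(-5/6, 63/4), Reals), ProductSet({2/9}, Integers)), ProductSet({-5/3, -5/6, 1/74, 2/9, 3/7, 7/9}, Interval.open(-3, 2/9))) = Union(ProductSet({2/9}, Integers), ProductSet({-5/3, -5/6, 1/74, 2/9, 3/7, 7/9}, Interval.open(-3, 2/9)))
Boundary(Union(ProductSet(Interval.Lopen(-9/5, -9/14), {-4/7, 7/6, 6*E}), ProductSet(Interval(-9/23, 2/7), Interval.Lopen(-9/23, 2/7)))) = Union(ProductSet({-9/23, 2/7}, Interval(-9/23, 2/7)), ProductSet(Interval(-9/5, -9/14), {-4/7, 7/6, 6*E}), ProductSet(Interval(-9/23, 2/7), {-9/23, 2/7}))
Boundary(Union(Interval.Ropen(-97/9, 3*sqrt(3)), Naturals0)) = Union(Complement(Naturals0, Interval.open(-97/9, 3*sqrt(3))), {-97/9, 3*sqrt(3)})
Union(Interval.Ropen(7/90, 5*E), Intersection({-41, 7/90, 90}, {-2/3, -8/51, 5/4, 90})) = Union({90}, Interval.Ropen(7/90, 5*E))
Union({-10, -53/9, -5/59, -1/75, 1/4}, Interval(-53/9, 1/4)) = Union({-10}, Interval(-53/9, 1/4))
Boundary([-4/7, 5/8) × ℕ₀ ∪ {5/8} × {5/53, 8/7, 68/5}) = ({5/8} × {5/53, 8/7, 68/5}) ∪ ([-4/7, 5/8] × ℕ₀)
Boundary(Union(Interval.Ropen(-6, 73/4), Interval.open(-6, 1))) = {-6, 73/4}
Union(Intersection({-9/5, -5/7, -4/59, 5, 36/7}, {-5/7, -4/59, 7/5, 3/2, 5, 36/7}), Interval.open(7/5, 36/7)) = Union({-5/7, -4/59}, Interval.Lopen(7/5, 36/7))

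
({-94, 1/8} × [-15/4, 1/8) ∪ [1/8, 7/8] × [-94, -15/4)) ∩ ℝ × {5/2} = ∅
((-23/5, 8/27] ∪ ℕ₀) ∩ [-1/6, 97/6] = [-1/6, 8/27] ∪ {0, 1, …, 16}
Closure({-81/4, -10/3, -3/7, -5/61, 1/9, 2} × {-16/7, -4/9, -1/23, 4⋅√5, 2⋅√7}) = {-81/4, -10/3, -3/7, -5/61, 1/9, 2} × {-16/7, -4/9, -1/23, 4⋅√5, 2⋅√7}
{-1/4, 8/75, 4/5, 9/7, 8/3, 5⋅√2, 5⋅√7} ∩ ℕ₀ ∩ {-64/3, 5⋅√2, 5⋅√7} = ∅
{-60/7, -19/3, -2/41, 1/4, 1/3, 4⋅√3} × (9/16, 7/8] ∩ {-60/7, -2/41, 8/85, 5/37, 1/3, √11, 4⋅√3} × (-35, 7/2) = {-60/7, -2/41, 1/3, 4⋅√3} × (9/16, 7/8]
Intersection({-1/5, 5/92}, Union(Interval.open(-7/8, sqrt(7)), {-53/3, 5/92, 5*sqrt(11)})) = {-1/5, 5/92}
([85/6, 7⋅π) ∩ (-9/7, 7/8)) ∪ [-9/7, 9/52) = [-9/7, 9/52)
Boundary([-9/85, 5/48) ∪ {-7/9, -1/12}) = {-7/9, -9/85, 5/48}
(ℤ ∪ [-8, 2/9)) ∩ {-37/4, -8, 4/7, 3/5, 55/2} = {-8}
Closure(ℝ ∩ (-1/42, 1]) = [-1/42, 1]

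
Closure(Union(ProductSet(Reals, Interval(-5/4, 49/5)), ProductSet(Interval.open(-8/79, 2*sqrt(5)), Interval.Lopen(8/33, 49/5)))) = ProductSet(Reals, Interval(-5/4, 49/5))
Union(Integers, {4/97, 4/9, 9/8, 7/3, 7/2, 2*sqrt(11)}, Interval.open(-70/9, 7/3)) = Union({7/2, 2*sqrt(11)}, Integers, Interval.Lopen(-70/9, 7/3))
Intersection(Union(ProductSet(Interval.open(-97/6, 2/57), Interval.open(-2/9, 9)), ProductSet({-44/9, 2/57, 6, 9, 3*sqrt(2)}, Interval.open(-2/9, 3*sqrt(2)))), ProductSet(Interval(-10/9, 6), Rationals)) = Union(ProductSet({2/57, 6, 3*sqrt(2)}, Intersection(Interval.open(-2/9, 3*sqrt(2)), Rationals)), ProductSet(Interval.Ropen(-10/9, 2/57), Intersection(Interval.open(-2/9, 9), Rationals)))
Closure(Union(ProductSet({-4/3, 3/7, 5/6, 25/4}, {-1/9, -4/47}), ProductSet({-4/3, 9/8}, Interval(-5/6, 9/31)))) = Union(ProductSet({-4/3, 9/8}, Interval(-5/6, 9/31)), ProductSet({-4/3, 3/7, 5/6, 25/4}, {-1/9, -4/47}))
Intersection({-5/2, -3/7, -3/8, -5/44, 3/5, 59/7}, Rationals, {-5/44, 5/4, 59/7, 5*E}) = {-5/44, 59/7}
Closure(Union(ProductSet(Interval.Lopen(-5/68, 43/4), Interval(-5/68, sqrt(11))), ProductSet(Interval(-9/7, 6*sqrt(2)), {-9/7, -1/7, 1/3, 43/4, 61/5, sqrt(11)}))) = Union(ProductSet(Interval(-9/7, 6*sqrt(2)), {-9/7, -1/7, 1/3, 43/4, 61/5, sqrt(11)}), ProductSet(Interval(-5/68, 43/4), Interval(-5/68, sqrt(11))))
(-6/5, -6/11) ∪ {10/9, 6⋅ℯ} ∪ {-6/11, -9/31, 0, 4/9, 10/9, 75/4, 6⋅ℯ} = (-6/5, -6/11] ∪ {-9/31, 0, 4/9, 10/9, 75/4, 6⋅ℯ}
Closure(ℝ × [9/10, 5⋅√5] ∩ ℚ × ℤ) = ℝ × {1, 2, …, 11}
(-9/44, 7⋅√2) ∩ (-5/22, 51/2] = (-9/44, 7⋅√2)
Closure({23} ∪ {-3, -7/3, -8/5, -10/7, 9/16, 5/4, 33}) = {-3, -7/3, -8/5, -10/7, 9/16, 5/4, 23, 33}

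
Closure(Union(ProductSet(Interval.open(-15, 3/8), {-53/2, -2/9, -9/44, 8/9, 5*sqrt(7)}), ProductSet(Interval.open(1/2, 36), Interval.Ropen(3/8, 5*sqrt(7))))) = Union(ProductSet({1/2, 36}, Interval(3/8, 5*sqrt(7))), ProductSet(Interval(-15, 3/8), {-53/2, -2/9, -9/44, 8/9, 5*sqrt(7)}), ProductSet(Interval(1/2, 36), {3/8, 5*sqrt(7)}), ProductSet(Interval.open(1/2, 36), Interval.Ropen(3/8, 5*sqrt(7))))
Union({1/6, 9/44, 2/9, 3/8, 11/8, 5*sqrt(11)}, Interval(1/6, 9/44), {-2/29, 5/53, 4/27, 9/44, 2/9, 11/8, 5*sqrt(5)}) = Union({-2/29, 5/53, 4/27, 2/9, 3/8, 11/8, 5*sqrt(11), 5*sqrt(5)}, Interval(1/6, 9/44))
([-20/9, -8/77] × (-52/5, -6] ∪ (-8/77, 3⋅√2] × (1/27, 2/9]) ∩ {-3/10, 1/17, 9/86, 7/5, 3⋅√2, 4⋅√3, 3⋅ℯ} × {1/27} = ∅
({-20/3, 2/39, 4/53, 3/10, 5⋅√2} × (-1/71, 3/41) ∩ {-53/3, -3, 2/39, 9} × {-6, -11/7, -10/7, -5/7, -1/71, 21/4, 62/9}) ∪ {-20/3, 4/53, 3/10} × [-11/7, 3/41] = {-20/3, 4/53, 3/10} × [-11/7, 3/41]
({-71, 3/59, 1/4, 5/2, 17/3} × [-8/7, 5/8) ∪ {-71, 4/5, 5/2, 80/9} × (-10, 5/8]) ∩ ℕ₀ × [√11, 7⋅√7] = ∅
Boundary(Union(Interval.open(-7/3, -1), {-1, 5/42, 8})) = {-7/3, -1, 5/42, 8}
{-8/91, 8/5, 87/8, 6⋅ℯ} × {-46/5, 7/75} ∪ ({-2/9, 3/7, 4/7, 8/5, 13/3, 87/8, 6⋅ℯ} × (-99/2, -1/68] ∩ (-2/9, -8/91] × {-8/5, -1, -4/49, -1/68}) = {-8/91, 8/5, 87/8, 6⋅ℯ} × {-46/5, 7/75}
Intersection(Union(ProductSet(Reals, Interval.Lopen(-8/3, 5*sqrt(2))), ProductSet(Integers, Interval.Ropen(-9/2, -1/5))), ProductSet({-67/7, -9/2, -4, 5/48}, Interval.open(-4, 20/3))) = Union(ProductSet({-4}, Interval.open(-4, -1/5)), ProductSet({-67/7, -9/2, -4, 5/48}, Interval.open(-8/3, 20/3)))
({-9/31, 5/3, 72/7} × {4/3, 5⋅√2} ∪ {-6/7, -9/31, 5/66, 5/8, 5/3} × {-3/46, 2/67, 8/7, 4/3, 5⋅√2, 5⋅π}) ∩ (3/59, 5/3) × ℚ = {5/66, 5/8} × {-3/46, 2/67, 8/7, 4/3}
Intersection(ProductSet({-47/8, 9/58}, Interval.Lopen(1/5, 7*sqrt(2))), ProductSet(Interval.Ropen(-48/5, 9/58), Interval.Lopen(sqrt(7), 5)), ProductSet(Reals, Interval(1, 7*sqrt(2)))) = ProductSet({-47/8}, Interval.Lopen(sqrt(7), 5))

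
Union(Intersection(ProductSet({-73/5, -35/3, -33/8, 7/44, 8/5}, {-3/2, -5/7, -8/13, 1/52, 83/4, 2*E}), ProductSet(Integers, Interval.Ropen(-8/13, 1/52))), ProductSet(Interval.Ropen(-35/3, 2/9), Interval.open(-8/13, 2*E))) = ProductSet(Interval.Ropen(-35/3, 2/9), Interval.open(-8/13, 2*E))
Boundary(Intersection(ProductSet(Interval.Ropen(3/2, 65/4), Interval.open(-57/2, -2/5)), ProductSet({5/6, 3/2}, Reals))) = ProductSet({3/2}, Interval(-57/2, -2/5))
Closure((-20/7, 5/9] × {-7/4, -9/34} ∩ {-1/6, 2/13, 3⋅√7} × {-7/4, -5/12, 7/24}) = {-1/6, 2/13} × {-7/4}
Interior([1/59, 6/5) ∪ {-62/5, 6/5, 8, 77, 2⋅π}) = (1/59, 6/5)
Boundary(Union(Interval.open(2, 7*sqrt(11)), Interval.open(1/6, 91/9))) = {1/6, 7*sqrt(11)}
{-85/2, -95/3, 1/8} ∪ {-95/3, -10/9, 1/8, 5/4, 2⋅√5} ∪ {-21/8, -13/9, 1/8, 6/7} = {-85/2, -95/3, -21/8, -13/9, -10/9, 1/8, 6/7, 5/4, 2⋅√5}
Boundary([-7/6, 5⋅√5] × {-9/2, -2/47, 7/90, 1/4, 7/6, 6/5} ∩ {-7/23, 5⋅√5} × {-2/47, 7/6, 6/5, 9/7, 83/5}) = {-7/23, 5⋅√5} × {-2/47, 7/6, 6/5}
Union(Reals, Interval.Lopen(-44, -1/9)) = Interval(-oo, oo)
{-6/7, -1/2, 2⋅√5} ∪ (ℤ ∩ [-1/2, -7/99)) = {-6/7, -1/2, 2⋅√5}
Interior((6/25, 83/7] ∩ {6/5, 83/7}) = ∅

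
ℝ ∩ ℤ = ℤ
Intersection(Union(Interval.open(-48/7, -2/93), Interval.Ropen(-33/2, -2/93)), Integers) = Range(-16, 0, 1)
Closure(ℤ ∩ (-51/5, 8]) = {-10, -9, …, 8}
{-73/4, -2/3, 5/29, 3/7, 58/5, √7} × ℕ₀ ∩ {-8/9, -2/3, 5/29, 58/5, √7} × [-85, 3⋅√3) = {-2/3, 5/29, 58/5, √7} × {0, 1, …, 5}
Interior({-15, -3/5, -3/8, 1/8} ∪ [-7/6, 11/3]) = (-7/6, 11/3)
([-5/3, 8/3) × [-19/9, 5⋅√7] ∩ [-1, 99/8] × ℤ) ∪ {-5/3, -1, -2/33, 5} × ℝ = ({-5/3, -1, -2/33, 5} × ℝ) ∪ ([-1, 8/3) × {-2, -1, …, 13})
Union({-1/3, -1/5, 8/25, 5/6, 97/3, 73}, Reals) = Reals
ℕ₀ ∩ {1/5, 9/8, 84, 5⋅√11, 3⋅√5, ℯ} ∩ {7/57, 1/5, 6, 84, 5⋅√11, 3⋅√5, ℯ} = {84}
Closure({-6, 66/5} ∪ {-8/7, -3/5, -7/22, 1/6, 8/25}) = {-6, -8/7, -3/5, -7/22, 1/6, 8/25, 66/5}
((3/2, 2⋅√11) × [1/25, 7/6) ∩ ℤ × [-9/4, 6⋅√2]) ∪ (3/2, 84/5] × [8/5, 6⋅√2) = ({2, 3, …, 6} × [1/25, 7/6)) ∪ ((3/2, 84/5] × [8/5, 6⋅√2))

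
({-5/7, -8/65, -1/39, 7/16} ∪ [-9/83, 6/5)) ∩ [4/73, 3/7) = [4/73, 3/7)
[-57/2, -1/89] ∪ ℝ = (-∞, ∞)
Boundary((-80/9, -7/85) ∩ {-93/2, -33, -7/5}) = {-7/5}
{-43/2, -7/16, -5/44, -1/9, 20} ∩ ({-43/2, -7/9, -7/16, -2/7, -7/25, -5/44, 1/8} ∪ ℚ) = {-43/2, -7/16, -5/44, -1/9, 20}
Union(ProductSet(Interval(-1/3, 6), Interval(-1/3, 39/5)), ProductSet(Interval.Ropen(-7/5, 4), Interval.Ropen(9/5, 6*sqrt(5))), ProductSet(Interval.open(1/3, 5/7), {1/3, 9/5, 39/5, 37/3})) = Union(ProductSet(Interval.Ropen(-7/5, 4), Interval.Ropen(9/5, 6*sqrt(5))), ProductSet(Interval(-1/3, 6), Interval(-1/3, 39/5)), ProductSet(Interval.open(1/3, 5/7), {1/3, 9/5, 39/5, 37/3}))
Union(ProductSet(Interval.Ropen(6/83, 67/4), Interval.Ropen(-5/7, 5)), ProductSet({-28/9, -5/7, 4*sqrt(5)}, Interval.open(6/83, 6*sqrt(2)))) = Union(ProductSet({-28/9, -5/7, 4*sqrt(5)}, Interval.open(6/83, 6*sqrt(2))), ProductSet(Interval.Ropen(6/83, 67/4), Interval.Ropen(-5/7, 5)))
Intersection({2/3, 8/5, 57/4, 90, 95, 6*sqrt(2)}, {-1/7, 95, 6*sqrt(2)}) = {95, 6*sqrt(2)}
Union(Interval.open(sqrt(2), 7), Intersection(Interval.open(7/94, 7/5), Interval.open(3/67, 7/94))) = Interval.open(sqrt(2), 7)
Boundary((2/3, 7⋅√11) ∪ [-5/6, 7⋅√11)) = {-5/6, 7⋅√11}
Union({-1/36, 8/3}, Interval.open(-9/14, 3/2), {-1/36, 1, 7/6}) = Union({8/3}, Interval.open(-9/14, 3/2))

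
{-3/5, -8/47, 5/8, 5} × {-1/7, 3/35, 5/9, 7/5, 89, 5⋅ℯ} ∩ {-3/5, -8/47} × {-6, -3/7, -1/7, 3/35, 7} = {-3/5, -8/47} × {-1/7, 3/35}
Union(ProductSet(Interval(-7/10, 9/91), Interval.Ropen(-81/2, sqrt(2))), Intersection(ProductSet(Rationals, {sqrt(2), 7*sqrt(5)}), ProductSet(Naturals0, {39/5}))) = ProductSet(Interval(-7/10, 9/91), Interval.Ropen(-81/2, sqrt(2)))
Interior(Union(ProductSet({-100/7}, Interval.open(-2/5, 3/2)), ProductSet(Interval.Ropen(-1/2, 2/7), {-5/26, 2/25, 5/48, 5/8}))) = EmptySet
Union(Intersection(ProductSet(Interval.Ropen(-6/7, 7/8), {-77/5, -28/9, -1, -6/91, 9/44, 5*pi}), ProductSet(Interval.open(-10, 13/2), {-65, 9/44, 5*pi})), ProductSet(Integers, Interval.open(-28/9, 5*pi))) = Union(ProductSet(Integers, Interval.open(-28/9, 5*pi)), ProductSet(Interval.Ropen(-6/7, 7/8), {9/44, 5*pi}))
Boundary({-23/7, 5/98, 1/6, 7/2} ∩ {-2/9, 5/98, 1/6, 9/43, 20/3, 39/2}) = {5/98, 1/6}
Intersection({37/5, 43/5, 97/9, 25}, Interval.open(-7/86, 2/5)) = EmptySet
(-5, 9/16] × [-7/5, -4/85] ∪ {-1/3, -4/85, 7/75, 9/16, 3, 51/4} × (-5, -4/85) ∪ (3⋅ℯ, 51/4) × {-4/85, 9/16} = ((-5, 9/16] × [-7/5, -4/85]) ∪ ((3⋅ℯ, 51/4) × {-4/85, 9/16}) ∪ ({-1/3, -4/85, 7/75, 9/16, 3, 51/4} × (-5, -4/85))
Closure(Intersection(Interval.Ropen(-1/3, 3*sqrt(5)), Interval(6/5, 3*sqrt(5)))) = Interval(6/5, 3*sqrt(5))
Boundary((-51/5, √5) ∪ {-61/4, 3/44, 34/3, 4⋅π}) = {-61/4, -51/5, 34/3, √5, 4⋅π}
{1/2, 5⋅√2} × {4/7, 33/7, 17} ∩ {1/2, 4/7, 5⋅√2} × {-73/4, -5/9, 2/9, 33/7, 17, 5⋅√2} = {1/2, 5⋅√2} × {33/7, 17}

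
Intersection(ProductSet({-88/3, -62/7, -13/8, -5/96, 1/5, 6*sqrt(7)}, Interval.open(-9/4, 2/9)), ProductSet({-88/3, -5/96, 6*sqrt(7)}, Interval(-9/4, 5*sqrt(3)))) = ProductSet({-88/3, -5/96, 6*sqrt(7)}, Interval.open(-9/4, 2/9))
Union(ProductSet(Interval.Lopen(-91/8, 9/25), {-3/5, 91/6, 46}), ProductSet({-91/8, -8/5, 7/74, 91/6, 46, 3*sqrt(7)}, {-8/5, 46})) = Union(ProductSet({-91/8, -8/5, 7/74, 91/6, 46, 3*sqrt(7)}, {-8/5, 46}), ProductSet(Interval.Lopen(-91/8, 9/25), {-3/5, 91/6, 46}))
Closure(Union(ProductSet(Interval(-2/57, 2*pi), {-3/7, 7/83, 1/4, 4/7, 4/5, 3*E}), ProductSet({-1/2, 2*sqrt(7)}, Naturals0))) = Union(ProductSet({-1/2, 2*sqrt(7)}, Naturals0), ProductSet(Interval(-2/57, 2*pi), {-3/7, 7/83, 1/4, 4/7, 4/5, 3*E}))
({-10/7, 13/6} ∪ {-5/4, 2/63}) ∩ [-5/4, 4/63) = {-5/4, 2/63}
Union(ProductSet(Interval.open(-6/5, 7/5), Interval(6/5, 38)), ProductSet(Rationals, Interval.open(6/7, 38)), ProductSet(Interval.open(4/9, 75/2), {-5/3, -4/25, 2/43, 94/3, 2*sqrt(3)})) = Union(ProductSet(Interval.open(-6/5, 7/5), Interval(6/5, 38)), ProductSet(Interval.open(4/9, 75/2), {-5/3, -4/25, 2/43, 94/3, 2*sqrt(3)}), ProductSet(Rationals, Interval.open(6/7, 38)))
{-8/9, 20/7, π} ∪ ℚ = ℚ ∪ {π}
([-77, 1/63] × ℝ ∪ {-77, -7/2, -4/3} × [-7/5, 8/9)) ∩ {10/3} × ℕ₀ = ∅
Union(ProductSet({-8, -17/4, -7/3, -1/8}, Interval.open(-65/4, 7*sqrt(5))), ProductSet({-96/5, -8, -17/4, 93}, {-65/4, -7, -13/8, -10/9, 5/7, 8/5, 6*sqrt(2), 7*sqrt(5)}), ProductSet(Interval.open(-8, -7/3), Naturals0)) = Union(ProductSet({-96/5, -8, -17/4, 93}, {-65/4, -7, -13/8, -10/9, 5/7, 8/5, 6*sqrt(2), 7*sqrt(5)}), ProductSet({-8, -17/4, -7/3, -1/8}, Interval.open(-65/4, 7*sqrt(5))), ProductSet(Interval.open(-8, -7/3), Naturals0))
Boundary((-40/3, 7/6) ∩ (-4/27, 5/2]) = {-4/27, 7/6}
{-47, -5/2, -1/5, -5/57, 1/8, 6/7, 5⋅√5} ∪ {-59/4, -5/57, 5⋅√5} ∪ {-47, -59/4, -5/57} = {-47, -59/4, -5/2, -1/5, -5/57, 1/8, 6/7, 5⋅√5}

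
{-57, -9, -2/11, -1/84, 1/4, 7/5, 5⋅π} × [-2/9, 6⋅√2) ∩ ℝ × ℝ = {-57, -9, -2/11, -1/84, 1/4, 7/5, 5⋅π} × [-2/9, 6⋅√2)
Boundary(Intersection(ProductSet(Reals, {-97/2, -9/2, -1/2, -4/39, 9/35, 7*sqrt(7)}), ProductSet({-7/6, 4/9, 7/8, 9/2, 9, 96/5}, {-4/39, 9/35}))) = ProductSet({-7/6, 4/9, 7/8, 9/2, 9, 96/5}, {-4/39, 9/35})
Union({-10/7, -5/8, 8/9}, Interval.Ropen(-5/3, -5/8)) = Union({8/9}, Interval(-5/3, -5/8))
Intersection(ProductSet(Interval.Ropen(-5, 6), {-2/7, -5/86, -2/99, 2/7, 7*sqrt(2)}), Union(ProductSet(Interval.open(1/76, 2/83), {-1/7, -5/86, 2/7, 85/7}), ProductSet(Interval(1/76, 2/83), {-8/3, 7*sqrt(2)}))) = Union(ProductSet(Interval(1/76, 2/83), {7*sqrt(2)}), ProductSet(Interval.open(1/76, 2/83), {-5/86, 2/7}))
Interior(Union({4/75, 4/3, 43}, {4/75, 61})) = EmptySet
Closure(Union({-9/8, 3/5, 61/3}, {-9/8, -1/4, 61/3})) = {-9/8, -1/4, 3/5, 61/3}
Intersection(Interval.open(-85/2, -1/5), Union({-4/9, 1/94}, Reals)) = Interval.open(-85/2, -1/5)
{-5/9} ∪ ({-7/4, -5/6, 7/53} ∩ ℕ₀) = {-5/9}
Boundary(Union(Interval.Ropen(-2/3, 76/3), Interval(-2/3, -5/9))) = {-2/3, 76/3}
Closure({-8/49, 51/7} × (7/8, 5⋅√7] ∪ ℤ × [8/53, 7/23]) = (ℤ × [8/53, 7/23]) ∪ ({-8/49, 51/7} × [7/8, 5⋅√7])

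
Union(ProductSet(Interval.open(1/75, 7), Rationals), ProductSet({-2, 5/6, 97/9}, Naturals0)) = Union(ProductSet({-2, 5/6, 97/9}, Naturals0), ProductSet(Interval.open(1/75, 7), Rationals))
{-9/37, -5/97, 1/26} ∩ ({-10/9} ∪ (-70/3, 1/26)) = {-9/37, -5/97}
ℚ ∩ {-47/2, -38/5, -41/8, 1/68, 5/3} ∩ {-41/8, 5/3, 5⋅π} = {-41/8, 5/3}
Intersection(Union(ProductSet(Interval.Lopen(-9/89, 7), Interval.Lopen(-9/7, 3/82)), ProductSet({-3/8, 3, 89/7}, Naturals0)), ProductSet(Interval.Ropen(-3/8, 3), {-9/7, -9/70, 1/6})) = ProductSet(Interval.open(-9/89, 3), {-9/70})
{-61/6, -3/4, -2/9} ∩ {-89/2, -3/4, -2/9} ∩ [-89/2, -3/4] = {-3/4}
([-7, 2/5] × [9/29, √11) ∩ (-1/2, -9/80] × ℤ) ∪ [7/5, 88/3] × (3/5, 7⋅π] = ((-1/2, -9/80] × {1, 2, 3}) ∪ ([7/5, 88/3] × (3/5, 7⋅π])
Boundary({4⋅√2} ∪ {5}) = {5, 4⋅√2}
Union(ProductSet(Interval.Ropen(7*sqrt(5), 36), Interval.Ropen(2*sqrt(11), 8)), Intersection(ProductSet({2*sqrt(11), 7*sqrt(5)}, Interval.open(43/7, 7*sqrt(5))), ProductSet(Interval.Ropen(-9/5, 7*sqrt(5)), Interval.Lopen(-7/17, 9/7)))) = ProductSet(Interval.Ropen(7*sqrt(5), 36), Interval.Ropen(2*sqrt(11), 8))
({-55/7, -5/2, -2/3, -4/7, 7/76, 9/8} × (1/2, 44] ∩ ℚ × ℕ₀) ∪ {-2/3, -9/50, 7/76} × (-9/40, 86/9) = ({-2/3, -9/50, 7/76} × (-9/40, 86/9)) ∪ ({-55/7, -5/2, -2/3, -4/7, 7/76, 9/8} × {1, 2, …, 44})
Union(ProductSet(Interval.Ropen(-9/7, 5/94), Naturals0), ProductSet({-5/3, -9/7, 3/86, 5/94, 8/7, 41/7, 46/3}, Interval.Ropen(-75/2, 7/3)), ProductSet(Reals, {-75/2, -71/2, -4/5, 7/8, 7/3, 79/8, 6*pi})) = Union(ProductSet({-5/3, -9/7, 3/86, 5/94, 8/7, 41/7, 46/3}, Interval.Ropen(-75/2, 7/3)), ProductSet(Interval.Ropen(-9/7, 5/94), Naturals0), ProductSet(Reals, {-75/2, -71/2, -4/5, 7/8, 7/3, 79/8, 6*pi}))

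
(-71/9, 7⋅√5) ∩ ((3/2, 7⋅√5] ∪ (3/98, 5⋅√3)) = (3/98, 7⋅√5)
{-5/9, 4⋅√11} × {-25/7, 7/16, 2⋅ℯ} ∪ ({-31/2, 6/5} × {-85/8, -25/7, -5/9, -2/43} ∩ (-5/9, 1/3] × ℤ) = {-5/9, 4⋅√11} × {-25/7, 7/16, 2⋅ℯ}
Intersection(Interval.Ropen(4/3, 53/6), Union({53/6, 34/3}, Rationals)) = Intersection(Interval.Ropen(4/3, 53/6), Rationals)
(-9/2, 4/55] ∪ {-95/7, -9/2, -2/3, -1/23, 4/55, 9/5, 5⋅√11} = {-95/7, 9/5, 5⋅√11} ∪ [-9/2, 4/55]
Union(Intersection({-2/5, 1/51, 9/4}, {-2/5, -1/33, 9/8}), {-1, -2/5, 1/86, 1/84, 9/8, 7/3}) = {-1, -2/5, 1/86, 1/84, 9/8, 7/3}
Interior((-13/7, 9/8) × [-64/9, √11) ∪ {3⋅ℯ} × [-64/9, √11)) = (-13/7, 9/8) × (-64/9, √11)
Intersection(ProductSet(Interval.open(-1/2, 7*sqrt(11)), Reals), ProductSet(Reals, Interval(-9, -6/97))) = ProductSet(Interval.open(-1/2, 7*sqrt(11)), Interval(-9, -6/97))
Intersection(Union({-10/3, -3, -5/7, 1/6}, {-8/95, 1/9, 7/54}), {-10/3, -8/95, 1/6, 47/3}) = {-10/3, -8/95, 1/6}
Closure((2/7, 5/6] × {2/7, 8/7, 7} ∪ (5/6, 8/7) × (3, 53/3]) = ({5/6, 8/7} × [3, 53/3]) ∪ ([5/6, 8/7] × {3, 53/3}) ∪ ([2/7, 5/6] × {2/7, 8/7, 7}) ∪ ((5/6, 8/7) × (3, 53/3])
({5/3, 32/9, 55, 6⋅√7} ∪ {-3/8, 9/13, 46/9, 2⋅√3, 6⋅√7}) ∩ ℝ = {-3/8, 9/13, 5/3, 32/9, 46/9, 55, 2⋅√3, 6⋅√7}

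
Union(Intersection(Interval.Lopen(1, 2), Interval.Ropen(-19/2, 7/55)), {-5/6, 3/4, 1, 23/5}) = {-5/6, 3/4, 1, 23/5}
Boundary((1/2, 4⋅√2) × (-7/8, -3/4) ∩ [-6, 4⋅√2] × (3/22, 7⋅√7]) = ∅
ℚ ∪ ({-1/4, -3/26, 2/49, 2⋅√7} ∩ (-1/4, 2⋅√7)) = ℚ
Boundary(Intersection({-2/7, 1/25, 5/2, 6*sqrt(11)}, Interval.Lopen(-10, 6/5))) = {-2/7, 1/25}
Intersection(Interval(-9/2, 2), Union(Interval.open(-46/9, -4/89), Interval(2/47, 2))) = Union(Interval.Ropen(-9/2, -4/89), Interval(2/47, 2))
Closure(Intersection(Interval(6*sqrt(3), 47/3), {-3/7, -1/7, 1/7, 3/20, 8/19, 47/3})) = {47/3}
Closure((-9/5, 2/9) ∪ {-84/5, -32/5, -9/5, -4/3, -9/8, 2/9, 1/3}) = {-84/5, -32/5, 1/3} ∪ [-9/5, 2/9]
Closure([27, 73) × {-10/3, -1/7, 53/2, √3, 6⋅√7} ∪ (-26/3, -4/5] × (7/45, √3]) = ({-26/3, -4/5} × [7/45, √3]) ∪ ([-26/3, -4/5] × {7/45, √3}) ∪ ((-26/3, -4/5] × (7/45, √3]) ∪ ([27, 73] × {-10/3, -1/7, 53/2, √3, 6⋅√7})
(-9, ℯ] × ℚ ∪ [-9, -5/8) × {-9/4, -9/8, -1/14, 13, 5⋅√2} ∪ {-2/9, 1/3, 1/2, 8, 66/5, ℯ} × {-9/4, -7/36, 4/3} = ((-9, ℯ] × ℚ) ∪ ({-2/9, 1/3, 1/2, 8, 66/5, ℯ} × {-9/4, -7/36, 4/3}) ∪ ([-9, -5/8) × {-9/4, -9/8, -1/14, 13, 5⋅√2})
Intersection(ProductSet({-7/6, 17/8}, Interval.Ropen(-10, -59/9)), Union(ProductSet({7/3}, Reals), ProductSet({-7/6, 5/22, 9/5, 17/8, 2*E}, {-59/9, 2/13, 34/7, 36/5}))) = EmptySet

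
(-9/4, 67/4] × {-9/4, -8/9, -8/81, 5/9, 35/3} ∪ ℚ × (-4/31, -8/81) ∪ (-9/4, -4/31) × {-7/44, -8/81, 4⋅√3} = (ℚ × (-4/31, -8/81)) ∪ ((-9/4, 67/4] × {-9/4, -8/9, -8/81, 5/9, 35/3}) ∪ ((-9/4, -4/31) × {-7/44, -8/81, 4⋅√3})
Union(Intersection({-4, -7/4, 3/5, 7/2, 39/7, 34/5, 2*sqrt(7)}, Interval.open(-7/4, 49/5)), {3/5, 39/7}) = {3/5, 7/2, 39/7, 34/5, 2*sqrt(7)}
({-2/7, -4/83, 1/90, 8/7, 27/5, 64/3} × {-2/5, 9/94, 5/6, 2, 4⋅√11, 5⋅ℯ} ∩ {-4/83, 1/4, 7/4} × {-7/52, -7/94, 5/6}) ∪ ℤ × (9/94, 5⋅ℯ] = ({-4/83} × {5/6}) ∪ (ℤ × (9/94, 5⋅ℯ])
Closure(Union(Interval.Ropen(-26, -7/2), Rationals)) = Union(Interval(-oo, oo), Rationals)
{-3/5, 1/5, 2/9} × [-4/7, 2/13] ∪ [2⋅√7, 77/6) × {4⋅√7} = ({-3/5, 1/5, 2/9} × [-4/7, 2/13]) ∪ ([2⋅√7, 77/6) × {4⋅√7})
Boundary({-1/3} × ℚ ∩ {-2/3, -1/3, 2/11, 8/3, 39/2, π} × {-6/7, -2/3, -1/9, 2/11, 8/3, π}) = {-1/3} × {-6/7, -2/3, -1/9, 2/11, 8/3}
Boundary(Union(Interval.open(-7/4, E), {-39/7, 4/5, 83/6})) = {-39/7, -7/4, 83/6, E}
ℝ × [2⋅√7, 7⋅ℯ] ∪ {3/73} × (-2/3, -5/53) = ({3/73} × (-2/3, -5/53)) ∪ (ℝ × [2⋅√7, 7⋅ℯ])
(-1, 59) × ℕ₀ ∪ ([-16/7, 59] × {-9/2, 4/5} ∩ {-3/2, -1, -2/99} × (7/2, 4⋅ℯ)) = (-1, 59) × ℕ₀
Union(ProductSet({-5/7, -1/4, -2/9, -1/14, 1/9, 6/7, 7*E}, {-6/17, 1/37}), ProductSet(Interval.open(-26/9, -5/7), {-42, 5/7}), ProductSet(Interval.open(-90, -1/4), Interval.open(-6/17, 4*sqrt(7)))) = Union(ProductSet({-5/7, -1/4, -2/9, -1/14, 1/9, 6/7, 7*E}, {-6/17, 1/37}), ProductSet(Interval.open(-90, -1/4), Interval.open(-6/17, 4*sqrt(7))), ProductSet(Interval.open(-26/9, -5/7), {-42, 5/7}))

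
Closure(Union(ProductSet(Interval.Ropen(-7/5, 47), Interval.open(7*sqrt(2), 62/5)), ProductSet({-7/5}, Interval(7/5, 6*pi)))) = Union(ProductSet({-7/5}, Interval(7/5, 6*pi)), ProductSet({-7/5, 47}, Interval(7*sqrt(2), 62/5)), ProductSet(Interval(-7/5, 47), {62/5, 7*sqrt(2)}), ProductSet(Interval.Ropen(-7/5, 47), Interval.open(7*sqrt(2), 62/5)))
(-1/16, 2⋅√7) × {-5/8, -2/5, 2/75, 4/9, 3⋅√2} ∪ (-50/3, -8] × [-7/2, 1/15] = ((-50/3, -8] × [-7/2, 1/15]) ∪ ((-1/16, 2⋅√7) × {-5/8, -2/5, 2/75, 4/9, 3⋅√2})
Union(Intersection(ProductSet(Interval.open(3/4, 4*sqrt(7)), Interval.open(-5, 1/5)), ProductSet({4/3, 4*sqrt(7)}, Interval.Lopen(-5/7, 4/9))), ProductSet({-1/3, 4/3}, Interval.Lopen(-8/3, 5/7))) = ProductSet({-1/3, 4/3}, Interval.Lopen(-8/3, 5/7))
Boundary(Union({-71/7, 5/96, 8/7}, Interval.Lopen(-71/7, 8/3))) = {-71/7, 8/3}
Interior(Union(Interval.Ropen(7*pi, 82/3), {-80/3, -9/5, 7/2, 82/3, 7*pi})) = Interval.open(7*pi, 82/3)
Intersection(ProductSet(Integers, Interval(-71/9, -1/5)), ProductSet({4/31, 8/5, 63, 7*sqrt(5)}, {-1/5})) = ProductSet({63}, {-1/5})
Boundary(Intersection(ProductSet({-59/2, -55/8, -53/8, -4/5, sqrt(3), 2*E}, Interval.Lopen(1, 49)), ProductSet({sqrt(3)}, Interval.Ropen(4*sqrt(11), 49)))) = ProductSet({sqrt(3)}, Interval(4*sqrt(11), 49))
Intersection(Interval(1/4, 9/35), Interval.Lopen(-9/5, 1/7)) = EmptySet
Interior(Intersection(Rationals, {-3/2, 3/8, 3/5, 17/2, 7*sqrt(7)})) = EmptySet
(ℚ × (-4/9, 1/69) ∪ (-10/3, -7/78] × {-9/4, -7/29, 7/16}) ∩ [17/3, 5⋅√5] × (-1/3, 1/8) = (ℚ ∩ [17/3, 5⋅√5]) × (-1/3, 1/69)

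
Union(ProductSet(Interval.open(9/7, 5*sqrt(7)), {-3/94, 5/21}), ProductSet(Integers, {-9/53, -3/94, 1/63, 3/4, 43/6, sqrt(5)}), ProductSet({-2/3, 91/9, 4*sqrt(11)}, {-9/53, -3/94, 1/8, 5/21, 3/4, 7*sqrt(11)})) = Union(ProductSet({-2/3, 91/9, 4*sqrt(11)}, {-9/53, -3/94, 1/8, 5/21, 3/4, 7*sqrt(11)}), ProductSet(Integers, {-9/53, -3/94, 1/63, 3/4, 43/6, sqrt(5)}), ProductSet(Interval.open(9/7, 5*sqrt(7)), {-3/94, 5/21}))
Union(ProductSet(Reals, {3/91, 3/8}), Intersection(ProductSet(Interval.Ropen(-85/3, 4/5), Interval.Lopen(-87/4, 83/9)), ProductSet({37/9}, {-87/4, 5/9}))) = ProductSet(Reals, {3/91, 3/8})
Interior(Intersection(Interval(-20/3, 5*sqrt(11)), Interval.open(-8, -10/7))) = Interval.open(-20/3, -10/7)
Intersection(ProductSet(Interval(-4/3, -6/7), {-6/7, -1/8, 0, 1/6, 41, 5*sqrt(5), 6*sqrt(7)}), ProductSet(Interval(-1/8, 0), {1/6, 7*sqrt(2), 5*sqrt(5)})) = EmptySet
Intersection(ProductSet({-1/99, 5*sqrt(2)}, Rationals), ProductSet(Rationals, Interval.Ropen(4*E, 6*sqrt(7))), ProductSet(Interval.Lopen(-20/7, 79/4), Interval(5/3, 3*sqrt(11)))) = EmptySet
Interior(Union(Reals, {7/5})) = Reals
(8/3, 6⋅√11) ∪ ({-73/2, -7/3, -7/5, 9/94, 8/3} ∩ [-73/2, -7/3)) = {-73/2} ∪ (8/3, 6⋅√11)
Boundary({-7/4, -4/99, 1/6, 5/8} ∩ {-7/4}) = {-7/4}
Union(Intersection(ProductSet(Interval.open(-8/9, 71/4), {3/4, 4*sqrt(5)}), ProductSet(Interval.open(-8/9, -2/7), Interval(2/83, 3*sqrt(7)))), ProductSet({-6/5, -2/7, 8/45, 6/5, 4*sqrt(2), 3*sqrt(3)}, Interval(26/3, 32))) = Union(ProductSet({-6/5, -2/7, 8/45, 6/5, 4*sqrt(2), 3*sqrt(3)}, Interval(26/3, 32)), ProductSet(Interval.open(-8/9, -2/7), {3/4}))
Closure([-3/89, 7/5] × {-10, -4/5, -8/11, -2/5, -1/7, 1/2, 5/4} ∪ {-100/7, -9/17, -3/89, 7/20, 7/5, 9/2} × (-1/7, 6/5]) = ({-100/7, -9/17, -3/89, 7/20, 7/5, 9/2} × [-1/7, 6/5]) ∪ ([-3/89, 7/5] × {-10, -4/5, -8/11, -2/5, -1/7, 1/2, 5/4})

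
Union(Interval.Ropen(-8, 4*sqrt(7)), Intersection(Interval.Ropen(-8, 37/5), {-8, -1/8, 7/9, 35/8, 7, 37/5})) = Interval.Ropen(-8, 4*sqrt(7))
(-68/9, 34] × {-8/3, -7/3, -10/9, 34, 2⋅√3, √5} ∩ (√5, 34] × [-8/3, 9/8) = (√5, 34] × {-8/3, -7/3, -10/9}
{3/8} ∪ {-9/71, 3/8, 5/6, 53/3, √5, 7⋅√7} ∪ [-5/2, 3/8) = [-5/2, 3/8] ∪ {5/6, 53/3, √5, 7⋅√7}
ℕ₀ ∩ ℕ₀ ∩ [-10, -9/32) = ∅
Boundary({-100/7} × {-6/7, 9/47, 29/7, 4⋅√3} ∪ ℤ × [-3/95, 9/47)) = (ℤ × [-3/95, 9/47]) ∪ ({-100/7} × {-6/7, 9/47, 29/7, 4⋅√3})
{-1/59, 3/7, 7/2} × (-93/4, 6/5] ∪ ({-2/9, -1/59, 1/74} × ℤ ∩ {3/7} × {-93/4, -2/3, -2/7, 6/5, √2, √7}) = {-1/59, 3/7, 7/2} × (-93/4, 6/5]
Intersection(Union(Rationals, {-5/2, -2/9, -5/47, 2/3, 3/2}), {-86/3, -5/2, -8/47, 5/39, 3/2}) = {-86/3, -5/2, -8/47, 5/39, 3/2}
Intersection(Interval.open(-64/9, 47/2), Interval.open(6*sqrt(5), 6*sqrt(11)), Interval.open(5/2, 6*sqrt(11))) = Interval.open(6*sqrt(5), 6*sqrt(11))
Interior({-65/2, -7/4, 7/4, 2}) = ∅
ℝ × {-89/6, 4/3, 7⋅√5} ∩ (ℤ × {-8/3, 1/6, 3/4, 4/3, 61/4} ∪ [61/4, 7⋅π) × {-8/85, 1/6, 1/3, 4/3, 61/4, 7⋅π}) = (ℤ ∪ [61/4, 7⋅π)) × {4/3}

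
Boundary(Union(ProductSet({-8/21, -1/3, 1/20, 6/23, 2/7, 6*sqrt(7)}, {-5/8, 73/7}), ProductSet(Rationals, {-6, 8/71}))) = Union(ProductSet({-8/21, -1/3, 1/20, 6/23, 2/7, 6*sqrt(7)}, {-5/8, 73/7}), ProductSet(Reals, {-6, 8/71}))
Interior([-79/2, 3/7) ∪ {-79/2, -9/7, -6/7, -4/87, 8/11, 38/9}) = (-79/2, 3/7)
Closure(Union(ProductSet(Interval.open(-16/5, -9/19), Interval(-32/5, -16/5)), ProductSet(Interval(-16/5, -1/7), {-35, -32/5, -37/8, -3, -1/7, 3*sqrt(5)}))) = Union(ProductSet(Interval(-16/5, -9/19), Interval(-32/5, -16/5)), ProductSet(Interval(-16/5, -1/7), {-35, -32/5, -37/8, -3, -1/7, 3*sqrt(5)}))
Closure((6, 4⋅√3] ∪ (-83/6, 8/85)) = [-83/6, 8/85] ∪ [6, 4⋅√3]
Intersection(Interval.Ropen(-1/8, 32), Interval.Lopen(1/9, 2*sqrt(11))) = Interval.Lopen(1/9, 2*sqrt(11))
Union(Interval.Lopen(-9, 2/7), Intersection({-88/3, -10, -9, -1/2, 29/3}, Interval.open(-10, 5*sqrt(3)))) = Interval(-9, 2/7)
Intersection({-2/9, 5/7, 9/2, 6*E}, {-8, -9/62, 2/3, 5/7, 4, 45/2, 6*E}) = {5/7, 6*E}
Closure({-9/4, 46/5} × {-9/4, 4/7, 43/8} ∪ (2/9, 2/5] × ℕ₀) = ([2/9, 2/5] × ℕ₀) ∪ ({-9/4, 46/5} × {-9/4, 4/7, 43/8})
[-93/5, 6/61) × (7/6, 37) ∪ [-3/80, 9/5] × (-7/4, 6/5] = ([-93/5, 6/61) × (7/6, 37)) ∪ ([-3/80, 9/5] × (-7/4, 6/5])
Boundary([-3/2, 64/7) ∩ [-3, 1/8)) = {-3/2, 1/8}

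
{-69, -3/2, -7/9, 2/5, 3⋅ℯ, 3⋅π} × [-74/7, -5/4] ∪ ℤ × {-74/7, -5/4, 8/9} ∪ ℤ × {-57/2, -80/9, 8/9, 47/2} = (ℤ × {-57/2, -74/7, -80/9, -5/4, 8/9, 47/2}) ∪ ({-69, -3/2, -7/9, 2/5, 3⋅ℯ, 3⋅π} × [-74/7, -5/4])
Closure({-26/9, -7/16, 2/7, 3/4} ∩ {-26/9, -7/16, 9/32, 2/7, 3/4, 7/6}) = {-26/9, -7/16, 2/7, 3/4}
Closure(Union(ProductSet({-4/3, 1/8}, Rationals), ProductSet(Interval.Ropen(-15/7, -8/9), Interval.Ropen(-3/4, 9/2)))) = Union(ProductSet({1/8}, Reals), ProductSet({-15/7, -8/9}, Interval(-3/4, 9/2)), ProductSet({-4/3, 1/8}, Union(Interval(-oo, -3/4), Interval(9/2, oo), Rationals)), ProductSet(Interval(-15/7, -8/9), {-3/4, 9/2}), ProductSet(Interval.Ropen(-15/7, -8/9), Interval.Ropen(-3/4, 9/2)))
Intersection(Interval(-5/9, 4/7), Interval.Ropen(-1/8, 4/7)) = Interval.Ropen(-1/8, 4/7)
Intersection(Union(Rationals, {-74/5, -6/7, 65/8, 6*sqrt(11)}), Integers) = Integers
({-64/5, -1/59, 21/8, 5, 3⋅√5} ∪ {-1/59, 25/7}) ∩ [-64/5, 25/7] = {-64/5, -1/59, 21/8, 25/7}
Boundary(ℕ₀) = ℕ₀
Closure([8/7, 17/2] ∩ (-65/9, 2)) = [8/7, 2]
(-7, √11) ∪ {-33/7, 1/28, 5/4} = (-7, √11)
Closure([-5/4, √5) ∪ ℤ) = ℤ ∪ [-5/4, √5]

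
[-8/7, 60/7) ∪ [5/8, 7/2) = [-8/7, 60/7)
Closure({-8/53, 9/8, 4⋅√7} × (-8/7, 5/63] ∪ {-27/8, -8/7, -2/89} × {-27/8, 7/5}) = ({-27/8, -8/7, -2/89} × {-27/8, 7/5}) ∪ ({-8/53, 9/8, 4⋅√7} × [-8/7, 5/63])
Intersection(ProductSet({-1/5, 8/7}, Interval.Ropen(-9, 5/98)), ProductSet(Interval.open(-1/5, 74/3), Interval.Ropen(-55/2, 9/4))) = ProductSet({8/7}, Interval.Ropen(-9, 5/98))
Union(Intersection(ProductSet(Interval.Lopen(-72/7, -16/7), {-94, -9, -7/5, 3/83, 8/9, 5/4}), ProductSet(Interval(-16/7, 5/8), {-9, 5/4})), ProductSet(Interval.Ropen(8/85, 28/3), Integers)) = Union(ProductSet({-16/7}, {-9, 5/4}), ProductSet(Interval.Ropen(8/85, 28/3), Integers))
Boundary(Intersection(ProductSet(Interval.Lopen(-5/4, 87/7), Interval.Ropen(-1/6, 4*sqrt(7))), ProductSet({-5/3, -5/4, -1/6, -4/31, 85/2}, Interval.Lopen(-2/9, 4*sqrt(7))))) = ProductSet({-1/6, -4/31}, Interval(-1/6, 4*sqrt(7)))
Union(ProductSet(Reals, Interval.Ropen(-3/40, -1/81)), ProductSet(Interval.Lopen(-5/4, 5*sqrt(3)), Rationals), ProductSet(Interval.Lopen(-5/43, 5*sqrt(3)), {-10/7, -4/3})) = Union(ProductSet(Interval.Lopen(-5/4, 5*sqrt(3)), Rationals), ProductSet(Reals, Interval.Ropen(-3/40, -1/81)))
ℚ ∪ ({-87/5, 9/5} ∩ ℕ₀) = ℚ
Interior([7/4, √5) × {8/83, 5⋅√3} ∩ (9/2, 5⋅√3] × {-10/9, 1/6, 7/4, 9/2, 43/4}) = ∅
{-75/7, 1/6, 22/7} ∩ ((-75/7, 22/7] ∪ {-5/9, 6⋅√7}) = {1/6, 22/7}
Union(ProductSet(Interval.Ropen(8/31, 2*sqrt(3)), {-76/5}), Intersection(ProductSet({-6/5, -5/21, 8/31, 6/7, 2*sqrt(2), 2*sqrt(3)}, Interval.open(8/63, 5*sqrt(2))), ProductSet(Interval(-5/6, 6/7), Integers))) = Union(ProductSet({-5/21, 8/31, 6/7}, Range(1, 8, 1)), ProductSet(Interval.Ropen(8/31, 2*sqrt(3)), {-76/5}))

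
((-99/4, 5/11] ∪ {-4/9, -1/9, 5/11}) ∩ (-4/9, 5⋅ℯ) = (-4/9, 5/11]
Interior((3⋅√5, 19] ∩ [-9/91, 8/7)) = ∅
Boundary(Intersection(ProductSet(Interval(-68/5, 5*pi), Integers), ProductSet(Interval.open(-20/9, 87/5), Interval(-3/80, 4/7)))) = ProductSet(Interval(-20/9, 5*pi), Range(0, 1, 1))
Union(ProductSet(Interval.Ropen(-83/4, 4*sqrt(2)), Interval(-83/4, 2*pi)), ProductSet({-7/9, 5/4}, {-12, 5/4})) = ProductSet(Interval.Ropen(-83/4, 4*sqrt(2)), Interval(-83/4, 2*pi))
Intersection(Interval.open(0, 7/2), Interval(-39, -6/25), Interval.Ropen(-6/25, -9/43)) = EmptySet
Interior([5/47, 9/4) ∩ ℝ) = (5/47, 9/4)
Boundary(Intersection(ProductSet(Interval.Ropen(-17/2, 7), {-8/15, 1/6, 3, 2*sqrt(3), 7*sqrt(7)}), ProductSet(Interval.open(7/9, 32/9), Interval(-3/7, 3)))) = ProductSet(Interval(7/9, 32/9), {1/6, 3})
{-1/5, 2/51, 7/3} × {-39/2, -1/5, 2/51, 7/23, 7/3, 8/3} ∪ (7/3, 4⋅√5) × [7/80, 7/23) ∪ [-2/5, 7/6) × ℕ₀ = ([-2/5, 7/6) × ℕ₀) ∪ ({-1/5, 2/51, 7/3} × {-39/2, -1/5, 2/51, 7/23, 7/3, 8/3}) ∪ ((7/3, 4⋅√5) × [7/80, 7/23))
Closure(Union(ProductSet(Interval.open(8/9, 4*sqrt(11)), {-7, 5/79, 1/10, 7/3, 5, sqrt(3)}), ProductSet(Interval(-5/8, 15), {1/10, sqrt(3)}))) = Union(ProductSet(Interval(-5/8, 15), {1/10, sqrt(3)}), ProductSet(Interval(8/9, 4*sqrt(11)), {-7, 5/79, 1/10, 7/3, 5, sqrt(3)}))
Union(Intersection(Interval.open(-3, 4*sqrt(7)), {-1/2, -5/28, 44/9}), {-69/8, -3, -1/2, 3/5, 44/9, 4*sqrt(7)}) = {-69/8, -3, -1/2, -5/28, 3/5, 44/9, 4*sqrt(7)}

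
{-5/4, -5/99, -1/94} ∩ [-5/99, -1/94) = {-5/99}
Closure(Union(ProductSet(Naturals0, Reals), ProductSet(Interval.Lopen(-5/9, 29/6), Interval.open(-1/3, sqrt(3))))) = Union(ProductSet({-5/9, 29/6}, Interval(-1/3, sqrt(3))), ProductSet(Interval(-5/9, 29/6), {-1/3, sqrt(3)}), ProductSet(Interval.Lopen(-5/9, 29/6), Interval.open(-1/3, sqrt(3))), ProductSet(Naturals0, Union(Interval(-oo, -1/3), Interval(sqrt(3), oo))), ProductSet(Union(Complement(Naturals0, Interval.open(-5/9, 29/6)), Naturals0), Reals))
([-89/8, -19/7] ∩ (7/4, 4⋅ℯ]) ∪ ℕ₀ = ℕ₀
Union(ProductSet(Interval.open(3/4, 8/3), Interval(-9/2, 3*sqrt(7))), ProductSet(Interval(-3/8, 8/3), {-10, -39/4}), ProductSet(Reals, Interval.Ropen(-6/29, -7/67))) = Union(ProductSet(Interval(-3/8, 8/3), {-10, -39/4}), ProductSet(Interval.open(3/4, 8/3), Interval(-9/2, 3*sqrt(7))), ProductSet(Reals, Interval.Ropen(-6/29, -7/67)))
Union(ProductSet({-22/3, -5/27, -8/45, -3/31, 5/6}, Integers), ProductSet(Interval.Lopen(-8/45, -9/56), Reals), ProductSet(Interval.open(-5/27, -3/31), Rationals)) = Union(ProductSet({-22/3, -5/27, -8/45, -3/31, 5/6}, Integers), ProductSet(Interval.open(-5/27, -3/31), Rationals), ProductSet(Interval.Lopen(-8/45, -9/56), Reals))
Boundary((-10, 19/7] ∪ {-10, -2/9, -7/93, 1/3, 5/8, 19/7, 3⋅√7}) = {-10, 19/7, 3⋅√7}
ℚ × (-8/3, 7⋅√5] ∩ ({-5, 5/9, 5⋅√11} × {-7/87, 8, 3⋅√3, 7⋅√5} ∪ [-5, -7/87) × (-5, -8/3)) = {-5, 5/9} × {-7/87, 8, 3⋅√3, 7⋅√5}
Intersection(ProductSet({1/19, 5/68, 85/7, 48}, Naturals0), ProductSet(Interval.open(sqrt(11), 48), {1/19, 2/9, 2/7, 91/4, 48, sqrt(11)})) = ProductSet({85/7}, {48})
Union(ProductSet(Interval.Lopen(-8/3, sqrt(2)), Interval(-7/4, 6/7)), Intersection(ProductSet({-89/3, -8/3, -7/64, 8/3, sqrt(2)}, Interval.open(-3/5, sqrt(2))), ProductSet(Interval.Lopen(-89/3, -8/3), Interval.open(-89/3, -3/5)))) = ProductSet(Interval.Lopen(-8/3, sqrt(2)), Interval(-7/4, 6/7))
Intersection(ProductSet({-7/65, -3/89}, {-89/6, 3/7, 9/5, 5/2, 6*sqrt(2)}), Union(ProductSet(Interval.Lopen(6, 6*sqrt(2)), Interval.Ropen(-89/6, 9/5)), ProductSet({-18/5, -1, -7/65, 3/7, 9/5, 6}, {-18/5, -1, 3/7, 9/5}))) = ProductSet({-7/65}, {3/7, 9/5})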